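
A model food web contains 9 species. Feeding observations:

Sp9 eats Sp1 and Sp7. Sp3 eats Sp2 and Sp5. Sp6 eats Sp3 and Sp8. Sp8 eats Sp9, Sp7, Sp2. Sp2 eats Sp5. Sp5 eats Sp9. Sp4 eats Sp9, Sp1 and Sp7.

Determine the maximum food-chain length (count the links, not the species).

5 links

One longest chain: Sp1 → Sp9 → Sp5 → Sp2 → Sp3 → Sp6.
It has 6 species and 5 links.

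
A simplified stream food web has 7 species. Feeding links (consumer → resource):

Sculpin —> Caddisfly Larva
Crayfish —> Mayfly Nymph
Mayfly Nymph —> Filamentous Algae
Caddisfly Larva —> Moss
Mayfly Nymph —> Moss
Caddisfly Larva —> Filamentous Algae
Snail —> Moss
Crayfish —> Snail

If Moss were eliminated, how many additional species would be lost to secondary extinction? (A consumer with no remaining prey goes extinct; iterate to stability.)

1

Remove Moss.
Round 1: Snail (all prey gone) → extinct.
No further losses. Total secondary extinctions: 1.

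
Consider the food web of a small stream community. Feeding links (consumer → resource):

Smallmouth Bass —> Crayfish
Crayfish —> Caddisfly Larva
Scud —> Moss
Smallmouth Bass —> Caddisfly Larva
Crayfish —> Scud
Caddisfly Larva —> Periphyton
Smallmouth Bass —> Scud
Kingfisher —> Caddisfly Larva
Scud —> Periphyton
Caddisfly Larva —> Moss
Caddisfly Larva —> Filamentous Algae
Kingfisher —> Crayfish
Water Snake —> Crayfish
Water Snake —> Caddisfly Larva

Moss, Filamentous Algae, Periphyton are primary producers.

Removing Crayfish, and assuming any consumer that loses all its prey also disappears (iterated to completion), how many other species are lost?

Remove Crayfish.
Every predator of it retains at least one other prey: Water Snake still has Caddisfly Larva; Kingfisher still has Caddisfly Larva; Smallmouth Bass still has Scud, Caddisfly Larva.
No consumer loses all prey, so no secondary extinctions occur.

0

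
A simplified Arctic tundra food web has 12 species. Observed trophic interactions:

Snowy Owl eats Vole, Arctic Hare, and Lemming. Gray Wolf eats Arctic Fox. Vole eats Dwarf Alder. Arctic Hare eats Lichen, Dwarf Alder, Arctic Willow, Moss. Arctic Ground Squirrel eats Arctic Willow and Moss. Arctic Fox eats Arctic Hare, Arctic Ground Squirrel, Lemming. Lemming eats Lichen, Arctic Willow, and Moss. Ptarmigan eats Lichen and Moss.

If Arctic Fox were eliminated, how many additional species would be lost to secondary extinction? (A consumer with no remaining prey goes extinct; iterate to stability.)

1

Remove Arctic Fox.
Round 1: Gray Wolf (all prey gone) → extinct.
No further losses. Total secondary extinctions: 1.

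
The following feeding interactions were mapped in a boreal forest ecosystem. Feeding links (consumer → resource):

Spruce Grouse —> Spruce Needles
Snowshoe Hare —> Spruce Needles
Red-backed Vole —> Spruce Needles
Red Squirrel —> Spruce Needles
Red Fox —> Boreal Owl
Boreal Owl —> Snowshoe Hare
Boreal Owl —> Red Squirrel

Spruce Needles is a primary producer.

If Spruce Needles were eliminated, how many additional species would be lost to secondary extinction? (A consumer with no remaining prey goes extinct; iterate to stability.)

6

Remove Spruce Needles.
Round 1: Spruce Grouse (all prey gone), Red-backed Vole (all prey gone), Snowshoe Hare (all prey gone), Red Squirrel (all prey gone) → extinct.
Round 2: Boreal Owl (all prey gone) → extinct.
Round 3: Red Fox (all prey gone) → extinct.
No further losses. Total secondary extinctions: 6.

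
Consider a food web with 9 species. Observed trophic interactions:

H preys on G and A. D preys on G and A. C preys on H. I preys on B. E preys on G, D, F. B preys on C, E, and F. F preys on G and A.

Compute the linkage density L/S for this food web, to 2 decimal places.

L/S = 1.56

There are L = 14 links among S = 9 species.
L/S = 14/9 = 1.5556 ≈ 1.56.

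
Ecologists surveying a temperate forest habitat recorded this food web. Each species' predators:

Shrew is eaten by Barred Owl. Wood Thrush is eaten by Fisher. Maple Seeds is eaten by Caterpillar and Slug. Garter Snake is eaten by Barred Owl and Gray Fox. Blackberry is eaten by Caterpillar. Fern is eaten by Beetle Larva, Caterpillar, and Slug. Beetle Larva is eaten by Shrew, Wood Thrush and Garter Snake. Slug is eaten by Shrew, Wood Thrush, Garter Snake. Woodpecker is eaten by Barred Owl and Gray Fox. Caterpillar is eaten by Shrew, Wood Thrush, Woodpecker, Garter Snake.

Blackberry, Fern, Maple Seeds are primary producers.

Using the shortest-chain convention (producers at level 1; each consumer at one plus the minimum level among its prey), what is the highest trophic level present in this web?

Producers (level 1): Blackberry, Fern, Maple Seeds.
Following each consumer down to its lowest-level prey: Fern → Slug → Wood Thrush → Fisher (levels 1 through 4).
All prey of Fisher (Wood Thrush 3) are at level 3 or above, so Fisher is at level 1 + 3 = 4.
Every consumer has at least one prey at level 3 or below, so none exceeds level 4.

4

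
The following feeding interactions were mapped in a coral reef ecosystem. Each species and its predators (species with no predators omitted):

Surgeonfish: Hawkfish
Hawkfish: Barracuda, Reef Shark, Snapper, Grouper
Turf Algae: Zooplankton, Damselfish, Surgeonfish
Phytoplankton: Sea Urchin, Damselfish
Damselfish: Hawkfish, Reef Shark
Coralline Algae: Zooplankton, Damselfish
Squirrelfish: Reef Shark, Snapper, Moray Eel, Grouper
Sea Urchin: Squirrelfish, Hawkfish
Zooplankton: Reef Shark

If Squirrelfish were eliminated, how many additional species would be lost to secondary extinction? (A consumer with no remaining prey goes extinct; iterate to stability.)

1

Remove Squirrelfish.
Round 1: Moray Eel (all prey gone) → extinct.
No further losses. Total secondary extinctions: 1.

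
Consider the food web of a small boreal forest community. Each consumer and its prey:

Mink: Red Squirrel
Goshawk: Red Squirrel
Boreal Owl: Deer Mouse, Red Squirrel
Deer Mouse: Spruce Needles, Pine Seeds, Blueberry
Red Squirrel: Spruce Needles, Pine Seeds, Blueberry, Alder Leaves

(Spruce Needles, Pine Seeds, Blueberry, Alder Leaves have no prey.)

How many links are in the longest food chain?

One longest chain: Spruce Needles → Deer Mouse → Boreal Owl.
It has 3 species and 2 links.

2 links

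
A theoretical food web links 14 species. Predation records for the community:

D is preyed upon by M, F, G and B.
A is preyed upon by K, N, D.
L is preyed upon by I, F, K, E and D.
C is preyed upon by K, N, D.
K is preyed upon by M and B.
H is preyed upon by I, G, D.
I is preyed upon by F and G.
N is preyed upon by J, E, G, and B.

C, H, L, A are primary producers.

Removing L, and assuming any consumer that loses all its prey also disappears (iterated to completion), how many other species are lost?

0

Remove L.
Every predator of it retains at least one other prey: K still has C, A; I still has H; D still has C, H, A; F still has I, D; E still has N.
No consumer loses all prey, so no secondary extinctions occur.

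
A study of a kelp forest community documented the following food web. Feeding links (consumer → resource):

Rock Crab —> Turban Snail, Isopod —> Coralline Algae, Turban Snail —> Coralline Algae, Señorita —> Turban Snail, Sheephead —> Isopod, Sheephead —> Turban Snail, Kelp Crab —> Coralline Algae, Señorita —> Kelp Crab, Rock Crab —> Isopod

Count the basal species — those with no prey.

1

Basal species (no prey listed): Coralline Algae.
Count: 1.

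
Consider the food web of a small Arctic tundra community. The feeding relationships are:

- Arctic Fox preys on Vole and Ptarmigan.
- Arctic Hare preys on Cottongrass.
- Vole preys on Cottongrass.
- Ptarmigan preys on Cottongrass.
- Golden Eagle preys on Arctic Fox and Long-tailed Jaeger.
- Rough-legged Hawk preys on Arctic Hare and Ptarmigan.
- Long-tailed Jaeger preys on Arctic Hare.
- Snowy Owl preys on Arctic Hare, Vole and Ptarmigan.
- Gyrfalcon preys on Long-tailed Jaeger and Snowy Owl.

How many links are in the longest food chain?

3 links

One longest chain: Cottongrass → Arctic Hare → Long-tailed Jaeger → Gyrfalcon.
It has 4 species and 3 links.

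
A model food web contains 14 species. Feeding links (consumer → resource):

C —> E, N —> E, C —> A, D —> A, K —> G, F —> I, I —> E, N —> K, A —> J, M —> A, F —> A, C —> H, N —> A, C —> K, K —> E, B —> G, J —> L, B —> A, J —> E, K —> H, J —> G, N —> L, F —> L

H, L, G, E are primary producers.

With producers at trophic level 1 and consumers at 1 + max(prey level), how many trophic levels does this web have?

Producers (level 1): H, L, G, E.
L → J → A → N gives N level 4.
No species has a prey at level 4, so no species reaches level 5.

4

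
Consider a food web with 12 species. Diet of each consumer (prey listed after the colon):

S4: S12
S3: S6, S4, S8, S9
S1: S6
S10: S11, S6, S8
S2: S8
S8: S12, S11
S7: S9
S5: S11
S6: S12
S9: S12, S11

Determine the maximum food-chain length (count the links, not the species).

2 links

One longest chain: S12 → S9 → S7.
It has 3 species and 2 links.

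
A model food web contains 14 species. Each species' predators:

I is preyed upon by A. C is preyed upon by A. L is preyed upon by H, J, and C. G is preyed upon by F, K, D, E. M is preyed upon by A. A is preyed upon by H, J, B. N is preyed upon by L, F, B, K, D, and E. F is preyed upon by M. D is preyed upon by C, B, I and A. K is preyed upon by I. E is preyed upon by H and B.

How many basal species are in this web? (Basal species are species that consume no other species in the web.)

Basal species (no prey listed): G, N.
Count: 2.

2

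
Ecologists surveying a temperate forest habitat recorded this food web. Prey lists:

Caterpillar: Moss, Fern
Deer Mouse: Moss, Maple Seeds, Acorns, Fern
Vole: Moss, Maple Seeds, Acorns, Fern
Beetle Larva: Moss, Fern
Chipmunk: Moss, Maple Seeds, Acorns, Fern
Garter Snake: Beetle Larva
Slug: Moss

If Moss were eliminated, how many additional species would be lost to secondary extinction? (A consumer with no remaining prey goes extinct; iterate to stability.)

1

Remove Moss.
Round 1: Slug (all prey gone) → extinct.
No further losses. Total secondary extinctions: 1.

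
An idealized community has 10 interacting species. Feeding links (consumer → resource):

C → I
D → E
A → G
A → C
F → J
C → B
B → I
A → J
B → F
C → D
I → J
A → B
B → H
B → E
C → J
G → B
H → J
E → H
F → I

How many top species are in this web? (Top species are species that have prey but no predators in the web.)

Top species (has prey, but nothing eats it): A.
Count: 1.

1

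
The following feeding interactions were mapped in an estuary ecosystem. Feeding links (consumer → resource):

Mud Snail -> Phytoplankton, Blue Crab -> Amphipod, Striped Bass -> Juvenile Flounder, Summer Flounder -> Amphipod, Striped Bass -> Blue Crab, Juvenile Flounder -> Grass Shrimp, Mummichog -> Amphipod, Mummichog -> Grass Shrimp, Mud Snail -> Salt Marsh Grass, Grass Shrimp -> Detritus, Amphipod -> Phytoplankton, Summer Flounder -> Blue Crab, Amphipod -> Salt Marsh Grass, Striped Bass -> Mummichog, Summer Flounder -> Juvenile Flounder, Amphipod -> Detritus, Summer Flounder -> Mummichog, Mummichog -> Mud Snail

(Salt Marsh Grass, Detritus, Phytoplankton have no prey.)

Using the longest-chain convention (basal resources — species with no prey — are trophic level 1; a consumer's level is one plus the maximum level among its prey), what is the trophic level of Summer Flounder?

Detritus has no prey (basal) → level 1.
Grass Shrimp eats Detritus → level 2.
Mummichog eats Grass Shrimp (level 2); other prey at levels: Mud Snail 2, Amphipod 2 → level 3.
Summer Flounder eats Mummichog (level 3); other prey at levels: Amphipod 2, Juvenile Flounder 3, Blue Crab 3 → level 4.

Trophic level 4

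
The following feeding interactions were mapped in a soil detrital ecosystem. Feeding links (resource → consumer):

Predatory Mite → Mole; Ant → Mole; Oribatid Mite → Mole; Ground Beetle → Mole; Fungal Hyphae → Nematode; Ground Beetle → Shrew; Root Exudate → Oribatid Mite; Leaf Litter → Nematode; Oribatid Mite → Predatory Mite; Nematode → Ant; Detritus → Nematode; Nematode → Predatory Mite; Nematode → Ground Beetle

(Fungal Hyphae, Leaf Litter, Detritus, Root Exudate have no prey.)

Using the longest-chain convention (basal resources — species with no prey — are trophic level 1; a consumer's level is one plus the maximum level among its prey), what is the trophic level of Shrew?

Fungal Hyphae has no prey (basal) → level 1.
Nematode eats Fungal Hyphae (level 1); other prey at levels: Leaf Litter 1, Detritus 1 → level 2.
Ground Beetle eats Nematode → level 3.
Shrew eats Ground Beetle → level 4.

Trophic level 4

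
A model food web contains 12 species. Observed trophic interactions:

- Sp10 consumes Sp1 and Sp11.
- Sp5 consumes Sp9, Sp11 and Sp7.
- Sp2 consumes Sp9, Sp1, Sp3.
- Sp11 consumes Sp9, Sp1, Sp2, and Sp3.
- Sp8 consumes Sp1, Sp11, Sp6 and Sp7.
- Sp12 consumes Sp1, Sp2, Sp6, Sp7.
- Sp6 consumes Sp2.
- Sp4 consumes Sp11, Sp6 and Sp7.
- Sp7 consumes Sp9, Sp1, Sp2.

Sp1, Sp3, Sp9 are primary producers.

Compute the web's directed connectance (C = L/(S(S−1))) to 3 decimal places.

C = 0.205

The web has S = 12 species and L = 27 feeding links.
C = L / (S(S−1)) = 27 / 132 = 0.2045 ≈ 0.205.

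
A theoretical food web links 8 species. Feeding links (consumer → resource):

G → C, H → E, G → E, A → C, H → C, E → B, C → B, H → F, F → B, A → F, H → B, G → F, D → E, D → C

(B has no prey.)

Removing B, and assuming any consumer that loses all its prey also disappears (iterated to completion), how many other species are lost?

7

Remove B.
Round 1: F (all prey gone), C (all prey gone), E (all prey gone) → extinct.
Round 2: D (all prey gone), H (all prey gone), G (all prey gone), A (all prey gone) → extinct.
No further losses. Total secondary extinctions: 7.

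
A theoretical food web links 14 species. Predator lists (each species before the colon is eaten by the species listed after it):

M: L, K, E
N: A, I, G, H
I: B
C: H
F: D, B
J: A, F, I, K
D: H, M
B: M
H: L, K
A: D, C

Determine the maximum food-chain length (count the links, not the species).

One longest chain: J → A → C → H → L.
It has 5 species and 4 links.

4 links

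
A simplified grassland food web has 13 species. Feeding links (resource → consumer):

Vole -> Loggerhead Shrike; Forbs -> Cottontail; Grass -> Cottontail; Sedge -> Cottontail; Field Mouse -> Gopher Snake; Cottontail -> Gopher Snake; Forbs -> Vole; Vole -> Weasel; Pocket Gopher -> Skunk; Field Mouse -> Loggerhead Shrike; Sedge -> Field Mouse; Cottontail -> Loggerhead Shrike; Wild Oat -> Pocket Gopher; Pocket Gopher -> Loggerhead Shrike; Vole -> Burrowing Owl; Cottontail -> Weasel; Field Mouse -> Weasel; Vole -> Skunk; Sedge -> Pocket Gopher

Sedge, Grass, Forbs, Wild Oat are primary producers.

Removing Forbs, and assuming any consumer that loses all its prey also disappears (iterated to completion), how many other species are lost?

2

Remove Forbs.
Round 1: Vole (all prey gone) → extinct.
Round 2: Burrowing Owl (all prey gone) → extinct.
No further losses. Total secondary extinctions: 2.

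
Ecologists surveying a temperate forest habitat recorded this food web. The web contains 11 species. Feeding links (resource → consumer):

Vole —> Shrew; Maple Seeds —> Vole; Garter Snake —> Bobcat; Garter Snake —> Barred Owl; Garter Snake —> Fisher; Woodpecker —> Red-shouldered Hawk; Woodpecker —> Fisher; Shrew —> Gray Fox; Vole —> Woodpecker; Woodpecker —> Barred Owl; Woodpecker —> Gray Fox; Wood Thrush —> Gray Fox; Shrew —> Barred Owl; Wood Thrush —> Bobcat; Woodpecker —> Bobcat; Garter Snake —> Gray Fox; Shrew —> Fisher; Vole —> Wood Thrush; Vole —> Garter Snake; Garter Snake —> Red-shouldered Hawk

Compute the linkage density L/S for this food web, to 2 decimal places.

There are L = 20 links among S = 11 species.
L/S = 20/11 = 1.8182 ≈ 1.82.

L/S = 1.82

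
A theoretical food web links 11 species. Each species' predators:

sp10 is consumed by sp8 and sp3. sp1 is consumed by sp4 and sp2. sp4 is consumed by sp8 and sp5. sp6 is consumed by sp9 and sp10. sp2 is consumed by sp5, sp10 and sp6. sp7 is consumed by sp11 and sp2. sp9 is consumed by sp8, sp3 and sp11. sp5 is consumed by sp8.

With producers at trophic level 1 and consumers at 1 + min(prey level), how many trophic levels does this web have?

Producers (level 1): sp7, sp1.
Following each consumer down to its lowest-level prey: sp7 → sp2 → sp6 → sp9 (levels 1 through 4).
All prey of sp9 (sp6 3) are at level 3 or above, so sp9 is at level 1 + 3 = 4.
Every consumer has at least one prey at level 3 or below, so none exceeds level 4.

4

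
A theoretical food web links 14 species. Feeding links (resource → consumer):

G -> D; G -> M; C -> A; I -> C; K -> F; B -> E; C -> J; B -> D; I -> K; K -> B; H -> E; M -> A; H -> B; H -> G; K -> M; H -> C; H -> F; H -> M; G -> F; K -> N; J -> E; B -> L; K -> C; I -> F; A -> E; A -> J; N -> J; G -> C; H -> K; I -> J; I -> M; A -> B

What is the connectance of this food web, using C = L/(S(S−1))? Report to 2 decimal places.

C = 0.18

The web has S = 14 species and L = 32 feeding links.
C = L / (S(S−1)) = 32 / 182 = 0.1758 ≈ 0.18.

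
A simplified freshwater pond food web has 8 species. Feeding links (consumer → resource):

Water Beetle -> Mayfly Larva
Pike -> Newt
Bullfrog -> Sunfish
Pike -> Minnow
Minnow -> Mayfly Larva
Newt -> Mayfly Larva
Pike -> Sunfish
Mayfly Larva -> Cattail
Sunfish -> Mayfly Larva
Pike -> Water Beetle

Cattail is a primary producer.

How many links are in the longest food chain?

3 links

One longest chain: Cattail → Mayfly Larva → Sunfish → Bullfrog.
It has 4 species and 3 links.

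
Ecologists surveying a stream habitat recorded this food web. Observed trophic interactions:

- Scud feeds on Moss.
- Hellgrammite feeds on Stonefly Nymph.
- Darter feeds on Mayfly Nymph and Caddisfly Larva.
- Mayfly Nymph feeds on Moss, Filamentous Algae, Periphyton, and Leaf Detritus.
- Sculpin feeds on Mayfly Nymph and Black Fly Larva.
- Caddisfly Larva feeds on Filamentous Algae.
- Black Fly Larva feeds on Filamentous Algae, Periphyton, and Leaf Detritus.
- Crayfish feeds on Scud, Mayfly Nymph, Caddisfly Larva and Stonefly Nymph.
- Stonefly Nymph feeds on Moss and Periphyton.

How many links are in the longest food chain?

One longest chain: Periphyton → Black Fly Larva → Sculpin.
It has 3 species and 2 links.

2 links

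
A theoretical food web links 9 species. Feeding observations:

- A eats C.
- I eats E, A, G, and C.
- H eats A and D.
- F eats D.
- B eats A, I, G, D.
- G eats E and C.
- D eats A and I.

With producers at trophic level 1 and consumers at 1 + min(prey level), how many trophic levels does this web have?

Producers (level 1): C, E.
Following each consumer down to its lowest-level prey: C → A → D → F (levels 1 through 4).
All prey of F (D 3) are at level 3 or above, so F is at level 1 + 3 = 4.
Every consumer has at least one prey at level 3 or below, so none exceeds level 4.

4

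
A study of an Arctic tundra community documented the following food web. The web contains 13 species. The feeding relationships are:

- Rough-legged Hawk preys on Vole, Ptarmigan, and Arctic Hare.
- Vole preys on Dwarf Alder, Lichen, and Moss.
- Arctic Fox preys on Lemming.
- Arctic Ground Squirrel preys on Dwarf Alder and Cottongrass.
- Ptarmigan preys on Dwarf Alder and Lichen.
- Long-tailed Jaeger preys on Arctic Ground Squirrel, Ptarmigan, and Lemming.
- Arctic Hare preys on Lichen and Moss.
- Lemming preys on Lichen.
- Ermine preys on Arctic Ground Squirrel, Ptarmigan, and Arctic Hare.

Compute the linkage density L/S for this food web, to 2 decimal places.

There are L = 20 links among S = 13 species.
L/S = 20/13 = 1.5385 ≈ 1.54.

L/S = 1.54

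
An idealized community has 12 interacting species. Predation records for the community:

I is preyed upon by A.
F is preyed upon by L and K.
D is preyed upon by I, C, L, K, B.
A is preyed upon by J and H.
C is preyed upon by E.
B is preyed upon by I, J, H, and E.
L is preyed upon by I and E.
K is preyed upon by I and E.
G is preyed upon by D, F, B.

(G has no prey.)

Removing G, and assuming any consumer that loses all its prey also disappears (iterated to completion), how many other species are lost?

Remove G.
Round 1: D (all prey gone), F (all prey gone) → extinct.
Round 2: B (all prey gone), L (all prey gone), C (all prey gone), K (all prey gone) → extinct.
Round 3: E (all prey gone), I (all prey gone) → extinct.
Round 4: A (all prey gone) → extinct.
Round 5: H (all prey gone), J (all prey gone) → extinct.
No further losses. Total secondary extinctions: 11.

11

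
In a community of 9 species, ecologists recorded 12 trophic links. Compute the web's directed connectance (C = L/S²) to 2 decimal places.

C = 0.15

The web has S = 9 species and L = 12 feeding links.
C = L / S² = 12 / 81 = 0.1481 ≈ 0.15.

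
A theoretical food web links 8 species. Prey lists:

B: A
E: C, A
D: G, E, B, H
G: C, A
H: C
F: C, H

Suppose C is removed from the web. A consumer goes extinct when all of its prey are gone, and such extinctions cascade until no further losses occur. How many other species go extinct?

2

Remove C.
Round 1: H (all prey gone) → extinct.
Round 2: F (all prey gone) → extinct.
No further losses. Total secondary extinctions: 2.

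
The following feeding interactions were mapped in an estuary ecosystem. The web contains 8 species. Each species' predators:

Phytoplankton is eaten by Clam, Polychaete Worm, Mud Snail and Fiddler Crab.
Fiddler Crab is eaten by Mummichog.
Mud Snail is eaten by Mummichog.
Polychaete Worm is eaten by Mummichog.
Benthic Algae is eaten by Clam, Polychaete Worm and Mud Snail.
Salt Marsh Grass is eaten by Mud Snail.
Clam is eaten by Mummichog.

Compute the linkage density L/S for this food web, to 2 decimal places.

L/S = 1.50

There are L = 12 links among S = 8 species.
L/S = 12/8 = 1.5000 ≈ 1.50.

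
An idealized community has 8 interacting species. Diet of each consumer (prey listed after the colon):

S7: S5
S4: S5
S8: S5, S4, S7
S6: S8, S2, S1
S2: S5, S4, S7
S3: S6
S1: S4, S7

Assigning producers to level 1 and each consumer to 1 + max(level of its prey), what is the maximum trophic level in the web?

Producers (level 1): S5.
S5 → S4 → S8 → S6 → S3 gives S3 level 5.
No species has a prey at level 5, so no species reaches level 6.

5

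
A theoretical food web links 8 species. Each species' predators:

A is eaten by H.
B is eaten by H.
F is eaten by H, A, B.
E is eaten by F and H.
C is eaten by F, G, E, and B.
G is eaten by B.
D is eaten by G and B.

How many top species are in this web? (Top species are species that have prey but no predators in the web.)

Top species (has prey, but nothing eats it): H.
Count: 1.

1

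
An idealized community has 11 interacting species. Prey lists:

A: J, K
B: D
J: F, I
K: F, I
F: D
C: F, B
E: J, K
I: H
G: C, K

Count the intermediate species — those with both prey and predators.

Intermediate species (has both prey and predators): F, I, B, C, J, K.
Count: 6.

6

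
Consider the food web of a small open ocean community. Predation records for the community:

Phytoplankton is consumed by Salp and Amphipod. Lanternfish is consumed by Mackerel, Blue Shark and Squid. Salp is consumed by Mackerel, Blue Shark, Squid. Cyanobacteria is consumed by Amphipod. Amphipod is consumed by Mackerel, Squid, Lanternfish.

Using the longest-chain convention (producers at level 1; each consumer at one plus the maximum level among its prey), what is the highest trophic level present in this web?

Producers (level 1): Cyanobacteria, Phytoplankton.
Cyanobacteria → Amphipod → Lanternfish → Squid gives Squid level 4.
No species has a prey at level 4, so no species reaches level 5.

4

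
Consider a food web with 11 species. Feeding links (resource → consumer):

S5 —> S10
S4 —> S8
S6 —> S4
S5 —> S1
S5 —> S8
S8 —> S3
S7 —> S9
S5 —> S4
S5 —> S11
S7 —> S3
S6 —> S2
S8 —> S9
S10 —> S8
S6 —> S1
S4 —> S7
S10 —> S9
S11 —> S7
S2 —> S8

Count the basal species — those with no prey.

2

Basal species (no prey listed): S6, S5.
Count: 2.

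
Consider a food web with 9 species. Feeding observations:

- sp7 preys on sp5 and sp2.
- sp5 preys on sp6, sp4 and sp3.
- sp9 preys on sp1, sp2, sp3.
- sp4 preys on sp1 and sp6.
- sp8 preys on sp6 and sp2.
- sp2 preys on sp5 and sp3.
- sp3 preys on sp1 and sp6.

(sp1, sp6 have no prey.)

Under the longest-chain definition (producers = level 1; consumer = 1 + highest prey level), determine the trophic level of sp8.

Trophic level 5

sp1 is a producer → level 1.
sp4 eats sp1 (level 1); other prey at levels: sp6 1 → level 2.
sp5 eats sp4 (level 2); other prey at levels: sp6 1, sp3 2 → level 3.
sp2 eats sp5 (level 3); other prey at levels: sp3 2 → level 4.
sp8 eats sp2 (level 4); other prey at levels: sp6 1 → level 5.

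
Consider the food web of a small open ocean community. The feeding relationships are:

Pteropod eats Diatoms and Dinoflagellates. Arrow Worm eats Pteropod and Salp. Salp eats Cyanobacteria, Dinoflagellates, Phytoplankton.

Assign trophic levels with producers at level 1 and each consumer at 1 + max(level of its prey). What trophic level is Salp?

Phytoplankton is a producer → level 1.
Salp eats Phytoplankton (level 1); other prey at levels: Cyanobacteria 1, Dinoflagellates 1 → level 2.

Trophic level 2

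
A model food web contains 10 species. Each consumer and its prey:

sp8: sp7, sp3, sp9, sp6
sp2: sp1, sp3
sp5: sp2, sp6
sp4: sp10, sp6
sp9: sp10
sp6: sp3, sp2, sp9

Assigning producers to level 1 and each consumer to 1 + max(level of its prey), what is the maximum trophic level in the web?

Producers (level 1): sp1, sp10, sp7, sp3.
sp1 → sp2 → sp6 → sp8 gives sp8 level 4.
No species has a prey at level 4, so no species reaches level 5.

4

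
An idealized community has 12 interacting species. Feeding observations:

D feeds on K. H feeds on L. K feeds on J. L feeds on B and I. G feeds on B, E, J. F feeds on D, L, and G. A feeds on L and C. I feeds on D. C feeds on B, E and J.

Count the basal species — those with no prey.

Basal species (no prey listed): J, E, B.
Count: 3.

3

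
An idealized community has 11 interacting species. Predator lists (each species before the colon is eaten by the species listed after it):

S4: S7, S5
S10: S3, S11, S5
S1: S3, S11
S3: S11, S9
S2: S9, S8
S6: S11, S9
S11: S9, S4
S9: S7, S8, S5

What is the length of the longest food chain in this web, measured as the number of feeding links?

One longest chain: S1 → S3 → S11 → S9 → S7.
It has 5 species and 4 links.

4 links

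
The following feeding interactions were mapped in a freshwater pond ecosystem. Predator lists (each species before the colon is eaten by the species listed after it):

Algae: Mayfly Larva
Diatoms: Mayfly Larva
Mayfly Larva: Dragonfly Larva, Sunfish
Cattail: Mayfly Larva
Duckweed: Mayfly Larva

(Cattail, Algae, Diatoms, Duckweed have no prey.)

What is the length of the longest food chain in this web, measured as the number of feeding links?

2 links

One longest chain: Cattail → Mayfly Larva → Dragonfly Larva.
It has 3 species and 2 links.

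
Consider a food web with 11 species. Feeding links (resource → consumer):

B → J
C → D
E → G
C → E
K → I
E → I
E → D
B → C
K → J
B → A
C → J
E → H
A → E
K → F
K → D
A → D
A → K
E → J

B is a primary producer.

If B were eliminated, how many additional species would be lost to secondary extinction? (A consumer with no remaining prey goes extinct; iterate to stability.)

Remove B.
Round 1: C (all prey gone), A (all prey gone) → extinct.
Round 2: E (all prey gone), K (all prey gone) → extinct.
Round 3: D (all prey gone), F (all prey gone), G (all prey gone), I (all prey gone), H (all prey gone), J (all prey gone) → extinct.
No further losses. Total secondary extinctions: 10.

10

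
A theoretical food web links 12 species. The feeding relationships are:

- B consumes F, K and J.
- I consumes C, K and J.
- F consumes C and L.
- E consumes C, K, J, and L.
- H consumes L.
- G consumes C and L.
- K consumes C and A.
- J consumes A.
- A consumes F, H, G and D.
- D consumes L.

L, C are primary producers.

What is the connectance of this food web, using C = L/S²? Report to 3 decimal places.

The web has S = 12 species and L = 23 feeding links.
C = L / S² = 23 / 144 = 0.1597 ≈ 0.160.

C = 0.160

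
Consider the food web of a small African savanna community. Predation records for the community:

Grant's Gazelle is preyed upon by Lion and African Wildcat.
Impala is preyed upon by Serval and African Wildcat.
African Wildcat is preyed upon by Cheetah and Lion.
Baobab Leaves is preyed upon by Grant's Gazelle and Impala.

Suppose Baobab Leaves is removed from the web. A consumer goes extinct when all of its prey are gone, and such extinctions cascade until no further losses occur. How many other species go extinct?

Remove Baobab Leaves.
Round 1: Grant's Gazelle (all prey gone), Impala (all prey gone) → extinct.
Round 2: Serval (all prey gone), African Wildcat (all prey gone) → extinct.
Round 3: Cheetah (all prey gone), Lion (all prey gone) → extinct.
No further losses. Total secondary extinctions: 6.

6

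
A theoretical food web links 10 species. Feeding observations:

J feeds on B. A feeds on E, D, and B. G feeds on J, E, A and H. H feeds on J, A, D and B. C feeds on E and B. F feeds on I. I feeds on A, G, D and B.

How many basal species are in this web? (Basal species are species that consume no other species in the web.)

3

Basal species (no prey listed): E, B, D.
Count: 3.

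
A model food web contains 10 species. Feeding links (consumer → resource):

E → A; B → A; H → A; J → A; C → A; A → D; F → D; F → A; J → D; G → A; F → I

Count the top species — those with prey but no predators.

Top species (has prey, but nothing eats it): E, C, B, G, F, J, H.
Count: 7.

7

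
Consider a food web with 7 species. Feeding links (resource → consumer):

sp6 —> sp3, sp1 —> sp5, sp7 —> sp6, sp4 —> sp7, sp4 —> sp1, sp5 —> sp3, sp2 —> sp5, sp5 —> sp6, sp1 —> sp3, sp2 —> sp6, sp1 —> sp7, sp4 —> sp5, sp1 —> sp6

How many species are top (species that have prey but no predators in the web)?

1

Top species (has prey, but nothing eats it): sp3.
Count: 1.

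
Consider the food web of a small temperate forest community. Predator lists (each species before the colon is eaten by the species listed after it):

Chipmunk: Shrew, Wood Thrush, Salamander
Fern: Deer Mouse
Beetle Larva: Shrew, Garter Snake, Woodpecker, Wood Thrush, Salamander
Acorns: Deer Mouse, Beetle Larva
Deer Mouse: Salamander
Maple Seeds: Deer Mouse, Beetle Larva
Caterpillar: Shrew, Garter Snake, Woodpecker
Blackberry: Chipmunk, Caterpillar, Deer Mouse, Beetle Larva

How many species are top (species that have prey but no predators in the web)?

Top species (has prey, but nothing eats it): Shrew, Garter Snake, Woodpecker, Wood Thrush, Salamander.
Count: 5.

5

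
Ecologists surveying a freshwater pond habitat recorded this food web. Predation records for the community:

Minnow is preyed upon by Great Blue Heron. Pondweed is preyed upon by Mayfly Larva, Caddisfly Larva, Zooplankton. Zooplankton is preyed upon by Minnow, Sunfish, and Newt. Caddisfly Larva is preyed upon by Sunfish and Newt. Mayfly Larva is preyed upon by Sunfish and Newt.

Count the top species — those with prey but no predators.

3

Top species (has prey, but nothing eats it): Newt, Sunfish, Great Blue Heron.
Count: 3.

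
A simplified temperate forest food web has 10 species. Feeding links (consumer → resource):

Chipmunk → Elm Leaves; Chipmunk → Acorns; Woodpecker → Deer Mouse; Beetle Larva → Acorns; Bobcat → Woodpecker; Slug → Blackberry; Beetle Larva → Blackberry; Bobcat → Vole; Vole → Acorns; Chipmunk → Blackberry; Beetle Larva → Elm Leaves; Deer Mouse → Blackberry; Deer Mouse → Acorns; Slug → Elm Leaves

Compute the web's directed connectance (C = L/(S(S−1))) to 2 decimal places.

The web has S = 10 species and L = 14 feeding links.
C = L / (S(S−1)) = 14 / 90 = 0.1556 ≈ 0.16.

C = 0.16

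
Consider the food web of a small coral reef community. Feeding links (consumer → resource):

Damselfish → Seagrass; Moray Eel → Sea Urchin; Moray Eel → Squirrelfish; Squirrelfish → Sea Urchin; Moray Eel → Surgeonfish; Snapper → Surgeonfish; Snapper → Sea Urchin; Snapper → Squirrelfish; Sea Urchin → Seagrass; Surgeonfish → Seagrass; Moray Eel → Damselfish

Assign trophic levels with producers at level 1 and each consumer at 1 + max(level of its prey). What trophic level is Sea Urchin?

Seagrass is a producer → level 1.
Sea Urchin eats Seagrass → level 2.

Trophic level 2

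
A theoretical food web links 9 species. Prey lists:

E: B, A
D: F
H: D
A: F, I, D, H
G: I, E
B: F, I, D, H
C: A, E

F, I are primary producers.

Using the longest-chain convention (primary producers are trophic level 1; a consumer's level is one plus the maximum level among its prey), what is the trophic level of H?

F is a producer → level 1.
D eats F → level 2.
H eats D → level 3.

Trophic level 3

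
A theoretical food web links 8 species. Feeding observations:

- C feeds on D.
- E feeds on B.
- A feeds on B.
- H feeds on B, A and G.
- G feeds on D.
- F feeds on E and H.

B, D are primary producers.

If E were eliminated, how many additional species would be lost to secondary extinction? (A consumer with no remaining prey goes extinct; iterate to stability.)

Remove E.
Every predator of it retains at least one other prey: F still has H.
No consumer loses all prey, so no secondary extinctions occur.

0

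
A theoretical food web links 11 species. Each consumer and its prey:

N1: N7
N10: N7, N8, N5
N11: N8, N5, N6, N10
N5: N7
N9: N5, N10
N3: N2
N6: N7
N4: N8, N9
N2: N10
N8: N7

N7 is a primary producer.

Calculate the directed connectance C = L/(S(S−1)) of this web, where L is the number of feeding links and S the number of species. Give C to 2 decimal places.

The web has S = 11 species and L = 17 feeding links.
C = L / (S(S−1)) = 17 / 110 = 0.1545 ≈ 0.15.

C = 0.15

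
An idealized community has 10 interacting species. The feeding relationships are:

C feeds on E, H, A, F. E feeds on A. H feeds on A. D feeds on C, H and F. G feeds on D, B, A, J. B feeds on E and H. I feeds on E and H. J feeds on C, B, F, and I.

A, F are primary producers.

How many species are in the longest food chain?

5 species

One longest chain: A → H → C → J → G.
It has 5 species and 4 links.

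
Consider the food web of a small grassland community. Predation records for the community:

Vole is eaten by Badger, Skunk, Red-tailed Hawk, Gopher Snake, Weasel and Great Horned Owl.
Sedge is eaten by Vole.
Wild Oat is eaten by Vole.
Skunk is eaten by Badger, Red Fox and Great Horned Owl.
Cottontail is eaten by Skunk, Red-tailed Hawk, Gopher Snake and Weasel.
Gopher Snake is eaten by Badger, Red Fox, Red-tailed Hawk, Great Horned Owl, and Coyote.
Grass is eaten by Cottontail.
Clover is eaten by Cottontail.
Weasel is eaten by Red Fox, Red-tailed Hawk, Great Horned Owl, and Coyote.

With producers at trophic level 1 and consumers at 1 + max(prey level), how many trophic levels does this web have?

Producers (level 1): Wild Oat, Clover, Sedge, Grass.
Clover → Cottontail → Gopher Snake → Coyote gives Coyote level 4.
No species has a prey at level 4, so no species reaches level 5.

4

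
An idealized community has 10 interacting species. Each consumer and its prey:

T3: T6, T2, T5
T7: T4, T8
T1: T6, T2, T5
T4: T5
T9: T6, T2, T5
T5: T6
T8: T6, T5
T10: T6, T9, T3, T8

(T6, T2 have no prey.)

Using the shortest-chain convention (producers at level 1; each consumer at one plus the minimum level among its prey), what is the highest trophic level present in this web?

3

Producers (level 1): T6, T2.
Following each consumer down to its lowest-level prey: T6 → T8 → T7 (levels 1 through 3).
All prey of T7 (T8 2, T4 3) are at level 2 or above, so T7 is at level 1 + 2 = 3.
Every consumer has at least one prey at level 2 or below, so none exceeds level 3.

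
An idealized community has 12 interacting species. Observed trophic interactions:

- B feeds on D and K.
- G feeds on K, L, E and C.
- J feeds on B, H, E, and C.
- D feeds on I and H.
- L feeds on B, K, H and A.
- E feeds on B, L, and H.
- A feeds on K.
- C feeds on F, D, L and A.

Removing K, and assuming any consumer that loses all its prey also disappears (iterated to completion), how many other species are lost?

1

Remove K.
Round 1: A (all prey gone) → extinct.
No further losses. Total secondary extinctions: 1.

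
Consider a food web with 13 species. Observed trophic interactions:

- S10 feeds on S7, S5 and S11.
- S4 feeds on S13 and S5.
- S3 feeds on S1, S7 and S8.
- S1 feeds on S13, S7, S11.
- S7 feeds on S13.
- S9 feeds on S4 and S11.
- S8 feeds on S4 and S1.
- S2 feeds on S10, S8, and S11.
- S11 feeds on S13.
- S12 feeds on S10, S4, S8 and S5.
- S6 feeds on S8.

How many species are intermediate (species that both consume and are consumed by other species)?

Intermediate species (has both prey and predators): S7, S11, S4, S1, S10, S8.
Count: 6.

6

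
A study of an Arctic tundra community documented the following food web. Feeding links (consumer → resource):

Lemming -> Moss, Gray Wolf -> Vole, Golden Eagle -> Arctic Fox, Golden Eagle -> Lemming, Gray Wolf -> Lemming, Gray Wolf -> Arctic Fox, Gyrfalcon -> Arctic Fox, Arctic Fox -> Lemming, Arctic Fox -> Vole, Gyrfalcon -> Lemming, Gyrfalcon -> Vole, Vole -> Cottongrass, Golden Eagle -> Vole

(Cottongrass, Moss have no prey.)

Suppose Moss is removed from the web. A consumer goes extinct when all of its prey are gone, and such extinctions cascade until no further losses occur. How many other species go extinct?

Remove Moss.
Round 1: Lemming (all prey gone) → extinct.
No further losses. Total secondary extinctions: 1.

1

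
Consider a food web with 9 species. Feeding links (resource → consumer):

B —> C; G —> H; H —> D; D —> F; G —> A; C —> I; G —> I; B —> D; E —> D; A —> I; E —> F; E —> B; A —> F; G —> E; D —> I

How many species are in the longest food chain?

5 species

One longest chain: G → E → B → D → F.
It has 5 species and 4 links.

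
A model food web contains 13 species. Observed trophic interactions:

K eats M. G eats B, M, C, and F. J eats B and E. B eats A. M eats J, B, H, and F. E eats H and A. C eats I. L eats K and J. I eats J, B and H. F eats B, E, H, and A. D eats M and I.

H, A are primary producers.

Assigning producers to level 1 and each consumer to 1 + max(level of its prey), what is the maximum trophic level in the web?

Producers (level 1): H, A.
H → E → J → I → C → G gives G level 6.
No species has a prey at level 6, so no species reaches level 7.

6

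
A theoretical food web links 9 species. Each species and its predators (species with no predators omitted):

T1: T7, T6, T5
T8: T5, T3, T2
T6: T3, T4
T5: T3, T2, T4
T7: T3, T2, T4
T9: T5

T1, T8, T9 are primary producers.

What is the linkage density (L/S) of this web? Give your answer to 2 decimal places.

L/S = 1.67

There are L = 15 links among S = 9 species.
L/S = 15/9 = 1.6667 ≈ 1.67.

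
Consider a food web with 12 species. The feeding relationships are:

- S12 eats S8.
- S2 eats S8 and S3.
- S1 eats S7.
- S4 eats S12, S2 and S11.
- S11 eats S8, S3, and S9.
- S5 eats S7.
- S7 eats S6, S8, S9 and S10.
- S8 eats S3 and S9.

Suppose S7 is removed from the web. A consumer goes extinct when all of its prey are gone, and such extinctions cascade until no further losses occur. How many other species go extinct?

2

Remove S7.
Round 1: S1 (all prey gone), S5 (all prey gone) → extinct.
No further losses. Total secondary extinctions: 2.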